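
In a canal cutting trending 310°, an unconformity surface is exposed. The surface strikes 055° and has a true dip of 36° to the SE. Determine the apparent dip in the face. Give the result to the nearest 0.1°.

Angle between strike (055°) and section (310°): β = 75°.
tan α = tan 36° × sin 75° = 0.7265 × 0.9659 = 0.7018
apparent dip = arctan 0.7018 = 35.06°

35.1°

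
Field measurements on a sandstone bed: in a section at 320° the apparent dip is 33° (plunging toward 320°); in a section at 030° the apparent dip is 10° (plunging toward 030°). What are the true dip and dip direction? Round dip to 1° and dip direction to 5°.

true dip 33°, dip direction 315°

Each apparent-dip line lies in the plane. As unit vectors (x east, y north, z up), v₁ plunges 33°→320° and v₂ plunges 10°→030°.
Cross product v₁ × v₂ gives the pole to the plane: n ∝ (-0.353, 0.362, 0.776).
tan δ = √(n_x²+n_y²)/n_z = 0.505/0.776, so δ = 33.1°.
Dip direction = azimuth of (n_x, n_y) = atan2(-0.353, 0.362) = 316°.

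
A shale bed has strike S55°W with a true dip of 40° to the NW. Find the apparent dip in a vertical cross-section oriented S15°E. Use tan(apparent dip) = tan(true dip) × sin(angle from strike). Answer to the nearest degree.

38°

The strike is S55°W and the section trends S15°E; the acute angle between them is β = 70°.
tan α = tan 40° × sin 70° = 0.8391 × 0.9397 = 0.7885
apparent dip = arctan 0.7885 = 38.26°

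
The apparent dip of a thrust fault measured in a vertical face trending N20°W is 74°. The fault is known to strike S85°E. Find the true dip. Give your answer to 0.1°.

β = acute angle between strike S85°E and section N20°W = 65°.
tan(true dip) = tan 74° / sin 65° = 3.8479
true dip = arctan 3.8479 = 75.43°

75.4°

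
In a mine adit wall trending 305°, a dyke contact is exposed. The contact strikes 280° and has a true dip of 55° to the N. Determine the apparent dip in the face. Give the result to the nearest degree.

31°

Angle between strike (280°) and section (305°): β = 25°.
tan(apparent dip) = tan 55° · sin 25° = 0.6036
α = arctan(0.6036) = 31.11°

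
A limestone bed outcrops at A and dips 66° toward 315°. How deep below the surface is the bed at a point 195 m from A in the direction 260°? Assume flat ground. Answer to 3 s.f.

The hole lies 55° from the dip direction, so the down-dip offset is 195 × cos 55° = 111.85 m.
Depth = down-dip offset × tan(dip) = 111.85 × tan 66° = 111.85 × 2.2460
Depth = 251.21 m

251 m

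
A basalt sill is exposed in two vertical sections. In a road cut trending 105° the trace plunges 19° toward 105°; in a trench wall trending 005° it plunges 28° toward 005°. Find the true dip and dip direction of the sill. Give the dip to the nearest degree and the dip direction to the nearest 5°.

true dip 35°, dip direction 045°

Each apparent-dip line lies in the plane. As unit vectors (x east, y north, z up), v₁ plunges 19°→105° and v₂ plunges 28°→005°.
The plane normal is n = v₁ × v₂ ∝ (0.401, 0.404, 0.822).
True dip = arccos(n_z / |n|) = arccos(0.8222) = 34.7°.
The horizontal component of n points toward azimuth atan2(n_x, n_y) = 45°, the dip direction.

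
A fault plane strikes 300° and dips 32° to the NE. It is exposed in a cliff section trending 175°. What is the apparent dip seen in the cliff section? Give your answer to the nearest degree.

27°

The section lies 55° from the strike.
tan(apparent dip) = tan 32° · sin 55° = 0.5119
α = arctan(0.5119) = 27.11°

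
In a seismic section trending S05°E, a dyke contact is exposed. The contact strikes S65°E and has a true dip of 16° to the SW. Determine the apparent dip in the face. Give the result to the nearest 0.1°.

13.9°

The section lies 60° from the strike.
tan α = tan 16° × sin 60° = 0.2867 × 0.8660 = 0.2483
α = arctan(0.2483) = 13.95°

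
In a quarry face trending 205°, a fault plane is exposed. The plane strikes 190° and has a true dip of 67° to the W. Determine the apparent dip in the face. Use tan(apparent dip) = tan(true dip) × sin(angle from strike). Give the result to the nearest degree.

Angle between strike (190°) and section (205°): β = 15°.
tan(apparent dip) = tan 67° · sin 15° = 0.6097
apparent dip = arctan 0.6097 = 31.37°

31°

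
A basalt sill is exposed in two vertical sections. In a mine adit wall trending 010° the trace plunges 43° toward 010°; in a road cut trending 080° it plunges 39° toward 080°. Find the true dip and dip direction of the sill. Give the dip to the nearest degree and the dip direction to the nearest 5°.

true dip 47°, dip direction 040°

Represent each trace as a vector plunging at its apparent dip toward its trend (east-north-up frame): v₁ = (0.127, 0.720, -0.682), v₂ = (0.765, 0.135, -0.629).
Cross product v₁ × v₂ gives the pole to the plane: n ∝ (0.361, 0.442, 0.534).
True dip = arccos(n_z / |n|) = arccos(0.6832) = 46.9°.
Dip direction = atan2(0.361, 0.442) = 39° (azimuth of n's horizontal projection).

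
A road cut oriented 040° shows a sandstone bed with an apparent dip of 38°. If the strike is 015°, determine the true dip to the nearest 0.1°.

61.6°

β = acute angle between strike 015° and section 040° = 25°.
tan(true dip) = tan 38° / sin 25° = 1.8487
δ = arctan(1.8487) = 61.59°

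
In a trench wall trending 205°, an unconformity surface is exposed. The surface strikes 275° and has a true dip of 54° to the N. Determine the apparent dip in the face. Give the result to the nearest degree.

Angle between strike (275°) and section (205°): β = 70°.
tan(apparent dip) = tan 54° · sin 70° = 1.2934
apparent dip = arctan 1.2934 = 52.29°

52°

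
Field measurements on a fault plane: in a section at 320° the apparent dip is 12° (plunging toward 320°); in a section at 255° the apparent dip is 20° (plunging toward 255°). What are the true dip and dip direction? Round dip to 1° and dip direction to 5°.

true dip 20°, dip direction 265°

Each apparent-dip line lies in the plane. As unit vectors (x east, y north, z up), v₁ plunges 12°→320° and v₂ plunges 20°→255°.
The plane normal is n = v₁ × v₂ ∝ (-0.307, -0.026, 0.833).
True dip = arccos(n_z / |n|) = arccos(0.9380) = 20.3°.
The horizontal component of n points toward azimuth atan2(n_x, n_y) = 265°, the dip direction.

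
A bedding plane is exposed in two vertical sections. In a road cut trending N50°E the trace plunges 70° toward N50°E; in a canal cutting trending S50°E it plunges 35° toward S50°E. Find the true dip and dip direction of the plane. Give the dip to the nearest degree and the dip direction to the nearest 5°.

Each apparent-dip line lies in the plane. As unit vectors (x east, y north, z up), v₁ plunges 70°→N50°E and v₂ plunges 35°→S50°E.
n = v₁ × v₂ = (0.621, 0.439, 0.276) (taken with n_z > 0).
Dip δ = arctan(|n_h|/n_z) = arctan(0.761/0.276) = 70.1°.
Dip direction = atan2(0.621, 0.439) = 55° (azimuth of n's horizontal projection).

true dip 70°, dip direction 055°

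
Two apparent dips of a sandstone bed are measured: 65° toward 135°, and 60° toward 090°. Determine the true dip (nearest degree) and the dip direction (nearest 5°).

Each apparent-dip line lies in the plane. As unit vectors (x east, y north, z up), v₁ plunges 65°→135° and v₂ plunges 60°→090°.
n = v₁ × v₂ = (0.259, -0.194, 0.149) (taken with n_z > 0).
tan δ = √(n_x²+n_y²)/n_z = 0.324/0.149, so δ = 65.2°.
Dip direction = atan2(0.259, -0.194) = 127° (azimuth of n's horizontal projection).

true dip 65°, dip direction 125°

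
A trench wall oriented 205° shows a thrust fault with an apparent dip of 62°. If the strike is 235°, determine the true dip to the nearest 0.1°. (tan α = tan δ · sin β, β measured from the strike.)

β = acute angle between strike 235° and section 205° = 30°.
tan δ = tan α / sin β = tan 62° / sin 30° = 1.8807 / 0.5000 = 3.7615
true dip = arctan 3.7615 = 75.11°

75.1°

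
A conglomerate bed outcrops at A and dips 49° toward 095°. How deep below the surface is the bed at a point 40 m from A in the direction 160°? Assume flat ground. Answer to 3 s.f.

The hole lies 65° from the dip direction, so the down-dip offset is 40 × cos 65° = 16.90 m.
Depth = down-dip offset × tan(dip) = 16.90 × tan 49° = 16.90 × 1.1504
Depth = 19.45 m

19.4 m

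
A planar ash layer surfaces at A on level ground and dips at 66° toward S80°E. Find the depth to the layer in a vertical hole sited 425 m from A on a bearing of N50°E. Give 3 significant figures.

The hole lies 50° from the dip direction, so the down-dip offset is 425 × cos 50° = 273.18 m.
Depth = down-dip offset × tan(dip) = 273.18 × tan 66° = 273.18 × 2.2460
Depth = 613.58 m

614 m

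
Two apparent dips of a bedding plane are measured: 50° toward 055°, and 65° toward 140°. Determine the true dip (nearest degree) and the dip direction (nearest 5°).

true dip 67°, dip direction 115°

Represent each trace as a vector plunging at its apparent dip toward its trend (east-north-up frame): v₁ = (0.527, 0.369, -0.766), v₂ = (0.272, -0.324, -0.906).
The plane normal is n = v₁ × v₂ ∝ (0.582, -0.269, 0.271).
Dip δ = arctan(|n_h|/n_z) = arctan(0.641/0.271) = 67.1°.
Dip direction = atan2(0.582, -0.269) = 115° (azimuth of n's horizontal projection).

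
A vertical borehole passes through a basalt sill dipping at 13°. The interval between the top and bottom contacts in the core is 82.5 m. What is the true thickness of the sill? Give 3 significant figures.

True thickness t = h · cos(dip) = 82.5 × cos 13°
t = 82.5 × 0.9744 = 80.386 m

80.4 m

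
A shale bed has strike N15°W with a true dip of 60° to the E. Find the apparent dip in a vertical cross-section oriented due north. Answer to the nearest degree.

24°

Angle between strike (N15°W) and section (due north): β = 15°.
tan α = tan 60° × sin 15° = 1.7321 × 0.2588 = 0.4483
α = arctan(0.4483) = 24.15°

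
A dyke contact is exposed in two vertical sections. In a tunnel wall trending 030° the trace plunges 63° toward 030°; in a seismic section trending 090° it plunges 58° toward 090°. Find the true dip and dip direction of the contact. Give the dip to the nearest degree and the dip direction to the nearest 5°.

true dip 64°, dip direction 050°

Represent each trace as a vector plunging at its apparent dip toward its trend (east-north-up frame): v₁ = (0.227, 0.393, -0.891), v₂ = (0.530, 0.000, -0.848).
The plane normal is n = v₁ × v₂ ∝ (0.333, 0.280, 0.208).
True dip = arccos(n_z / |n|) = arccos(0.4318) = 64.4°.
Dip direction = atan2(0.333, 0.280) = 50° (azimuth of n's horizontal projection).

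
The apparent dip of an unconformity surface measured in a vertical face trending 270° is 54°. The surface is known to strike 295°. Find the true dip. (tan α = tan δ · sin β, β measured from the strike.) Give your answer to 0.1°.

β = acute angle between strike 295° and section 270° = 25°.
tan(true dip) = tan 54° / sin 25° = 3.2568
δ = arctan(3.2568) = 72.93°

72.9°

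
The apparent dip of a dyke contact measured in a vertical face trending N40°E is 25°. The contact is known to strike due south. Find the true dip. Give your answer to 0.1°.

36.0°

β = acute angle between strike due south and section N40°E = 40°.
tan(true dip) = tan 25° / sin 40° = 0.7254
δ = arctan(0.7254) = 35.96°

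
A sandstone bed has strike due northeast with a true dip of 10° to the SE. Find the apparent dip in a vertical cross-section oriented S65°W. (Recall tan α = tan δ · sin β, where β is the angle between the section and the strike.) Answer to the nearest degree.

3°

The section lies 20° from the strike.
tan α = tan 10° × sin 20° = 0.1763 × 0.3420 = 0.0603
α = arctan(0.0603) = 3.45°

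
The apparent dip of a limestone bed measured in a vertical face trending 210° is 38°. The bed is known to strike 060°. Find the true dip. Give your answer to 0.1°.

β = acute angle between strike 060° and section 210° = 30°.
tan δ = tan α / sin β = tan 38° / sin 30° = 0.7813 / 0.5000 = 1.5626
δ = arctan(1.5626) = 57.38°

57.4°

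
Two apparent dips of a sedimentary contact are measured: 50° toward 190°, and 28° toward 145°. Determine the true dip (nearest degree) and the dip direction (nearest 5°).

true dip 52°, dip direction 210°

Each apparent-dip line lies in the plane. As unit vectors (x east, y north, z up), v₁ plunges 50°→190° and v₂ plunges 28°→145°.
Cross product v₁ × v₂ gives the pole to the plane: n ∝ (-0.257, -0.440, 0.401).
True dip = arccos(n_z / |n|) = arccos(0.6185) = 51.8°.
Dip direction = azimuth of (n_x, n_y) = atan2(-0.257, -0.440) = 210°.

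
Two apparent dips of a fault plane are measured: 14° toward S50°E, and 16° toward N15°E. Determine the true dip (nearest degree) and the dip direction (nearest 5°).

Represent each trace as a vector plunging at its apparent dip toward its trend (east-north-up frame): v₁ = (0.743, -0.624, -0.242), v₂ = (0.249, 0.929, -0.276).
The plane normal is n = v₁ × v₂ ∝ (0.397, 0.145, 0.845).
True dip = arccos(n_z / |n|) = arccos(0.8947) = 26.5°.
Dip direction = atan2(0.397, 0.145) = 70° (azimuth of n's horizontal projection).

true dip 27°, dip direction 070°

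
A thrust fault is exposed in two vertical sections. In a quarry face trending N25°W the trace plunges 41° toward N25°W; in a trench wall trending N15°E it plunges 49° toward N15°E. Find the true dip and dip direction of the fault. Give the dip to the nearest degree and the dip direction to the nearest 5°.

true dip 49°, dip direction 015°

Represent each trace as a vector plunging at its apparent dip toward its trend (east-north-up frame): v₁ = (-0.319, 0.684, -0.656), v₂ = (0.170, 0.634, -0.755).
Cross product v₁ × v₂ gives the pole to the plane: n ∝ (0.100, 0.352, 0.318).
Dip δ = arctan(|n_h|/n_z) = arctan(0.366/0.318) = 49.0°.
The horizontal component of n points toward azimuth atan2(n_x, n_y) = 16°, the dip direction.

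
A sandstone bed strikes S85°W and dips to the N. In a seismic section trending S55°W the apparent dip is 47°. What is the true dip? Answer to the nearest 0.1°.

65.0°

The section is 30° from the strike.
tan δ = tan α / sin β = tan 47° / sin 30° = 1.0724 / 0.5000 = 2.1447
true dip = arctan 2.1447 = 65.00°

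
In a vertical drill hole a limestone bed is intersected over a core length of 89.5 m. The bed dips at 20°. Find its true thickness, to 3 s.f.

True thickness t = h · cos(dip) = 89.5 × cos 20°
t = 89.5 × 0.9397 = 84.102 m

84.1 m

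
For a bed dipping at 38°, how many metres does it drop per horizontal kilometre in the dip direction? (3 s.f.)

drop per km = 1000 × tan 38° = 1000 × 0.7813

781 m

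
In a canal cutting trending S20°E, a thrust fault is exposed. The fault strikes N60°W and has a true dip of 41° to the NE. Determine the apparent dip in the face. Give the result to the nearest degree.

The section lies 40° from the strike.
tan(apparent dip) = tan 41° · sin 40° = 0.5588
α = arctan(0.5588) = 29.20°

29°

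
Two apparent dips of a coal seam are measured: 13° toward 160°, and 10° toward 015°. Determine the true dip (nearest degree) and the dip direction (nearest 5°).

true dip 34°, dip direction 090°

The two traces are lines in the plane: v₁ = (sin 160°·cos 13°, cos 160°·cos 13°, −sin 13°), v₂ = (sin 15°·cos 10°, cos 15°·cos 10°, −sin 10°).
The plane normal is n = v₁ × v₂ ∝ (0.373, 0.001, 0.550).
True dip = arccos(n_z / |n|) = arccos(0.8278) = 34.1°.
Dip direction = atan2(0.373, 0.001) = 90° (azimuth of n's horizontal projection).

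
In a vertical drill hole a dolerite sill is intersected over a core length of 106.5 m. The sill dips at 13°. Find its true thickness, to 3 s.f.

104 m

True thickness t = h · cos(dip) = 106.5 × cos 13°
t = 106.5 × 0.9744 = 103.770 m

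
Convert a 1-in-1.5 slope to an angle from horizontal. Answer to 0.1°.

33.7°

tan θ = 1/1.5 = 0.6667
θ = arctan(0.6667) = 33.69°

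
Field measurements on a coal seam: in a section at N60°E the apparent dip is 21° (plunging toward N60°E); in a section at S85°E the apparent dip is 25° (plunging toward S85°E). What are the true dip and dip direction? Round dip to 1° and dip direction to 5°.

true dip 25°, dip direction 095°

Each apparent-dip line lies in the plane. As unit vectors (x east, y north, z up), v₁ plunges 21°→N60°E and v₂ plunges 25°→S85°E.
n = v₁ × v₂ = (0.226, -0.018, 0.485) (taken with n_z > 0).
tan δ = √(n_x²+n_y²)/n_z = 0.226/0.485, so δ = 25.0°.
Dip direction = atan2(0.226, -0.018) = 95° (azimuth of n's horizontal projection).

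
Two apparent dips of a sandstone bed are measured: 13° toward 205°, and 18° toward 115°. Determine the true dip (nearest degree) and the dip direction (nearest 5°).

true dip 22°, dip direction 150°

Each apparent-dip line lies in the plane. As unit vectors (x east, y north, z up), v₁ plunges 13°→205° and v₂ plunges 18°→115°.
The plane normal is n = v₁ × v₂ ∝ (0.182, -0.321, 0.927).
tan δ = √(n_x²+n_y²)/n_z = 0.369/0.927, so δ = 21.7°.
Dip direction = azimuth of (n_x, n_y) = atan2(0.182, -0.321) = 150°.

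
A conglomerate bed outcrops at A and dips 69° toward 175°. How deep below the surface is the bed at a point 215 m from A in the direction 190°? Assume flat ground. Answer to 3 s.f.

The hole lies 15° from the dip direction, so the down-dip offset is 215 × cos 15° = 207.67 m.
Depth = down-dip offset × tan(dip) = 207.67 × tan 69° = 207.67 × 2.6051
Depth = 541.01 m

541 m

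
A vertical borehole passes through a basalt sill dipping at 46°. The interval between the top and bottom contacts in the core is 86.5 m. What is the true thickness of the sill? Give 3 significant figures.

True thickness t = h · cos(dip) = 86.5 × cos 46°
t = 86.5 × 0.6947 = 60.088 m

60.1 m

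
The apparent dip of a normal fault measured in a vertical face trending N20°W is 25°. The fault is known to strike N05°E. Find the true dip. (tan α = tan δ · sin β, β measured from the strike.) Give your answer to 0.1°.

The section is 25° from the strike.
tan δ = tan α / sin β = tan 25° / sin 25° = 0.4663 / 0.4226 = 1.1034
true dip = arctan 1.1034 = 47.81°

47.8°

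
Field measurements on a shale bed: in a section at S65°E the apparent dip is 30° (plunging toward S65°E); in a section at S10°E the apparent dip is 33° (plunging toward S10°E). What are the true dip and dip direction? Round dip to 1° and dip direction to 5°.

Each apparent-dip line lies in the plane. As unit vectors (x east, y north, z up), v₁ plunges 30°→S65°E and v₂ plunges 33°→S10°E.
The plane normal is n = v₁ × v₂ ∝ (0.214, -0.355, 0.595).
tan δ = √(n_x²+n_y²)/n_z = 0.414/0.595, so δ = 34.8°.
Dip direction = azimuth of (n_x, n_y) = atan2(0.214, -0.355) = 149°.

true dip 35°, dip direction 150°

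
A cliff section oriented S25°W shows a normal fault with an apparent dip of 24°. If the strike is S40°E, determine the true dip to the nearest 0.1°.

26.2°

β = acute angle between strike S40°E and section S25°W = 65°.
tan(true dip) = tan 24° / sin 65° = 0.4913
true dip = arctan 0.4913 = 26.16°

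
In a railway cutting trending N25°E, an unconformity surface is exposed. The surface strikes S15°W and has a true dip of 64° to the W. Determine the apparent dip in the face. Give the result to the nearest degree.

20°

The section lies 10° from the strike.
tan α = tan 64° × sin 10° = 2.0503 × 0.1736 = 0.3560
apparent dip = arctan 0.3560 = 19.60°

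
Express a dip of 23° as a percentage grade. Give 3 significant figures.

grade % = 100 × tan 23° = 100 × 0.4245

42.4%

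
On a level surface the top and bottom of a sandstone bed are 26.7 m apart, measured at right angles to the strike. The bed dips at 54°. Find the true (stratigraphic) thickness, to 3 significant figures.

True thickness t = w · sin(dip) = 26.7 × sin 54°
t = 26.7 × 0.8090 = 21.601 m

21.6 m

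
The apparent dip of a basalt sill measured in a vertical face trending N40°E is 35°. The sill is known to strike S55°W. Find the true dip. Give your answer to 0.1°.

β = acute angle between strike S55°W and section N40°E = 15°.
tan(true dip) = tan 35° / sin 15° = 2.7054
true dip = arctan 2.7054 = 69.71°

69.7°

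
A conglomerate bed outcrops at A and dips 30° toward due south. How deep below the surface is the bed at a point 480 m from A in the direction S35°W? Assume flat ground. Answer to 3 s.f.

227 m

The hole lies 35° from the dip direction, so the down-dip offset is 480 × cos 35° = 393.19 m.
Depth = down-dip offset × tan(dip) = 393.19 × tan 30° = 393.19 × 0.5774
Depth = 227.01 m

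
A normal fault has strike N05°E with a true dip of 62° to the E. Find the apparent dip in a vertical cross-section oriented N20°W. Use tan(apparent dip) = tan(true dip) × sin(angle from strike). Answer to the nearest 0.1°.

38.5°

Angle between strike (N05°E) and section (N20°W): β = 25°.
tan α = tan 62° × sin 25° = 1.8807 × 0.4226 = 0.7948
apparent dip = arctan 0.7948 = 38.48°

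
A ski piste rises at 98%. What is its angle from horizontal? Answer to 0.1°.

tan θ = 98/100 = 0.9800
θ = arctan(0.9800) = 44.42°

44.4°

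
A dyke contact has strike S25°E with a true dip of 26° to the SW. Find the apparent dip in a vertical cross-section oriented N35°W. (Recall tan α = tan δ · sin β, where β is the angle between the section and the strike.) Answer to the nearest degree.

The strike is S25°E and the section trends N35°W; the acute angle between them is β = 10°.
tan α = tan 26° × sin 10° = 0.4877 × 0.1736 = 0.0847
apparent dip = arctan 0.0847 = 4.84°

5°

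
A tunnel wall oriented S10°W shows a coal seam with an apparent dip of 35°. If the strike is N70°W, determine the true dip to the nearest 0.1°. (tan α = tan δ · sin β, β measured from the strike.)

β = acute angle between strike N70°W and section S10°W = 80°.
tan(true dip) = tan 35° / sin 80° = 0.7110
true dip = arctan 0.7110 = 35.41°

35.4°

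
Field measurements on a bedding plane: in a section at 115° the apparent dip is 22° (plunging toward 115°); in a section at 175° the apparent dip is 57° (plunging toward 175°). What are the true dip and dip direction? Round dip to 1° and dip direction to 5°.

Each apparent-dip line lies in the plane. As unit vectors (x east, y north, z up), v₁ plunges 22°→115° and v₂ plunges 57°→175°.
n = v₁ × v₂ = (-0.125, -0.687, 0.437) (taken with n_z > 0).
Dip δ = arctan(|n_h|/n_z) = arctan(0.698/0.437) = 57.9°.
Dip direction = atan2(-0.125, -0.687) = 190° (azimuth of n's horizontal projection).

true dip 58°, dip direction 190°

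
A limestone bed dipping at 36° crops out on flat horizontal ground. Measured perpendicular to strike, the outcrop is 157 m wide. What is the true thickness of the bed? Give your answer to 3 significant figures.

True thickness t = w · sin(dip) = 157 × sin 36°
t = 157 × 0.5878 = 92.282 m

92.3 m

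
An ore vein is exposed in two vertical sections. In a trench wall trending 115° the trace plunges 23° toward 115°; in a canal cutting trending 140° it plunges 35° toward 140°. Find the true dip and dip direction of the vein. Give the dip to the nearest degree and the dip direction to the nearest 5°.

Each apparent-dip line lies in the plane. As unit vectors (x east, y north, z up), v₁ plunges 23°→115° and v₂ plunges 35°→140°.
The plane normal is n = v₁ × v₂ ∝ (0.022, -0.273, 0.319).
Dip δ = arctan(|n_h|/n_z) = arctan(0.274/0.319) = 40.7°.
Dip direction = azimuth of (n_x, n_y) = atan2(0.022, -0.273) = 175°.

true dip 41°, dip direction 175°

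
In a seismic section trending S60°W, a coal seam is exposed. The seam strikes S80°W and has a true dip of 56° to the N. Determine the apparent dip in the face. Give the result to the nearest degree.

27°

Angle between strike (S80°W) and section (S60°W): β = 20°.
tan(apparent dip) = tan 56° · sin 20° = 0.5071
α = arctan(0.5071) = 26.89°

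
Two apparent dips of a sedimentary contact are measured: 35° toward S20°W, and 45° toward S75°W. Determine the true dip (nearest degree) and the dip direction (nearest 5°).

true dip 45°, dip direction 245°

Represent each trace as a vector plunging at its apparent dip toward its trend (east-north-up frame): v₁ = (-0.280, -0.770, -0.574), v₂ = (-0.683, -0.183, -0.707).
Cross product v₁ × v₂ gives the pole to the plane: n ∝ (-0.439, -0.194, 0.474).
True dip = arccos(n_z / |n|) = arccos(0.7029) = 45.3°.
Dip direction = atan2(-0.439, -0.194) = 246° (azimuth of n's horizontal projection).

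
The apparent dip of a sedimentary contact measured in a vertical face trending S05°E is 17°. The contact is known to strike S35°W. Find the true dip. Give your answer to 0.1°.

25.4°

β = acute angle between strike S35°W and section S05°E = 40°.
tan(true dip) = tan 17° / sin 40° = 0.4756
true dip = arctan 0.4756 = 25.44°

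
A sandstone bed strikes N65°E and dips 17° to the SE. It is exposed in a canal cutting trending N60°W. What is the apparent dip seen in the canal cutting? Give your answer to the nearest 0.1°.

The section lies 55° from the strike.
tan α = tan 17° × sin 55° = 0.3057 × 0.8192 = 0.2504
apparent dip = arctan 0.2504 = 14.06°

14.1°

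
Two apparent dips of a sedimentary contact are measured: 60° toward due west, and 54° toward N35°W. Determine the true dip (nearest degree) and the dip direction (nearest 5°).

Represent each trace as a vector plunging at its apparent dip toward its trend (east-north-up frame): v₁ = (-0.500, -0.000, -0.866), v₂ = (-0.337, 0.481, -0.809).
n = v₁ × v₂ = (-0.417, 0.113, 0.241) (taken with n_z > 0).
True dip = arccos(n_z / |n|) = arccos(0.4869) = 60.9°.
Dip direction = atan2(-0.417, 0.113) = 285° (azimuth of n's horizontal projection).

true dip 61°, dip direction 285°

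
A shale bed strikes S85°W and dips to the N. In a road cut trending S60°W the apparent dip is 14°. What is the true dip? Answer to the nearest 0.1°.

30.5°

β = acute angle between strike S85°W and section S60°W = 25°.
tan(true dip) = tan 14° / sin 25° = 0.5900
true dip = arctan 0.5900 = 30.54°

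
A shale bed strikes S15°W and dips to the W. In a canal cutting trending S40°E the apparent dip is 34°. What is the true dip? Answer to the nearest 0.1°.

39.5°

The section is 55° from the strike.
tan δ = tan α / sin β = tan 34° / sin 55° = 0.6745 / 0.8192 = 0.8234
δ = arctan(0.8234) = 39.47°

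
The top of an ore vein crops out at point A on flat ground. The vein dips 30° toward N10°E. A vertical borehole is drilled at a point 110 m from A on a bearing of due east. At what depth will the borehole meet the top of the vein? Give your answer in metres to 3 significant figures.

The hole lies 80° from the dip direction, so the down-dip offset is 110 × cos 80° = 19.10 m.
Depth = down-dip offset × tan(dip) = 19.10 × tan 30° = 19.10 × 0.5774
Depth = 11.03 m

11.0 m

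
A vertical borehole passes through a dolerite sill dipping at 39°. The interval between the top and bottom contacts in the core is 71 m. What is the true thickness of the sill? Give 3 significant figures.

True thickness t = h · cos(dip) = 71 × cos 39°
t = 71 × 0.7771 = 55.177 m

55.2 m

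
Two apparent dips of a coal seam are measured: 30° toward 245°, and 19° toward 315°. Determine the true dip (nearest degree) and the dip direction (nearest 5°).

The two traces are lines in the plane: v₁ = (sin 245°·cos 30°, cos 245°·cos 30°, −sin 30°), v₂ = (sin 315°·cos 19°, cos 315°·cos 19°, −sin 19°).
Cross product v₁ × v₂ gives the pole to the plane: n ∝ (-0.453, -0.079, 0.769).
True dip = arccos(n_z / |n|) = arccos(0.8582) = 30.9°.
The horizontal component of n points toward azimuth atan2(n_x, n_y) = 260°, the dip direction.

true dip 31°, dip direction 260°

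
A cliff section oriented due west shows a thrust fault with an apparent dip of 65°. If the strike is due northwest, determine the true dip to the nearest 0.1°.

71.8°

The section is 45° from the strike.
tan δ = tan α / sin β = tan 65° / sin 45° = 2.1445 / 0.7071 = 3.0328
true dip = arctan 3.0328 = 71.75°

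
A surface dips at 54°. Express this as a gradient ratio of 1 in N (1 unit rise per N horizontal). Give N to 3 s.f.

1 in 0.727

1 : N means tan θ = 1/N, so N = 1/tan 54° = 1/1.3764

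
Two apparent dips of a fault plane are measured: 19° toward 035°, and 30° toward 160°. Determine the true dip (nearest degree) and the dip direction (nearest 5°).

true dip 45°, dip direction 105°

Each apparent-dip line lies in the plane. As unit vectors (x east, y north, z up), v₁ plunges 19°→035° and v₂ plunges 30°→160°.
n = v₁ × v₂ = (0.652, -0.175, 0.671) (taken with n_z > 0).
Dip δ = arctan(|n_h|/n_z) = arctan(0.675/0.671) = 45.2°.
Dip direction = atan2(0.652, -0.175) = 105° (azimuth of n's horizontal projection).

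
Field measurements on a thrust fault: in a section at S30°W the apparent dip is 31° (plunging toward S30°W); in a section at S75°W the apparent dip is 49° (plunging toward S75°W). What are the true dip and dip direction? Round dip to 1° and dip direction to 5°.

The two traces are lines in the plane: v₁ = (sin 210°·cos 31°, cos 210°·cos 31°, −sin 31°), v₂ = (sin 255°·cos 49°, cos 255°·cos 49°, −sin 49°).
n = v₁ × v₂ = (-0.473, -0.003, 0.398) (taken with n_z > 0).
tan δ = √(n_x²+n_y²)/n_z = 0.473/0.398, so δ = 49.9°.
Dip direction = azimuth of (n_x, n_y) = atan2(-0.473, -0.003) = 270°.

true dip 50°, dip direction 270°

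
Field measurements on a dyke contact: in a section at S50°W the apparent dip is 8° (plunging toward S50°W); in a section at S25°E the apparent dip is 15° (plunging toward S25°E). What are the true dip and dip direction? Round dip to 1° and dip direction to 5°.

The two traces are lines in the plane: v₁ = (sin 230°·cos 8°, cos 230°·cos 8°, −sin 8°), v₂ = (sin 155°·cos 15°, cos 155°·cos 15°, −sin 15°).
n = v₁ × v₂ = (0.043, -0.253, 0.924) (taken with n_z > 0).
Dip δ = arctan(|n_h|/n_z) = arctan(0.257/0.924) = 15.5°.
Dip direction = azimuth of (n_x, n_y) = atan2(0.043, -0.253) = 170°.

true dip 16°, dip direction 170°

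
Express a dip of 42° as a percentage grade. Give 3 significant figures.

90.0%

grade % = 100 × tan 42° = 100 × 0.9004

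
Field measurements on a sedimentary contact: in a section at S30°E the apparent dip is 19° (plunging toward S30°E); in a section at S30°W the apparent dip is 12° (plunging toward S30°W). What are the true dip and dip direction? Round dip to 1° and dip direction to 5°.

Represent each trace as a vector plunging at its apparent dip toward its trend (east-north-up frame): v₁ = (0.473, -0.819, -0.326), v₂ = (-0.489, -0.847, -0.208).
n = v₁ × v₂ = (0.106, -0.258, 0.801) (taken with n_z > 0).
Dip δ = arctan(|n_h|/n_z) = arctan(0.278/0.801) = 19.2°.
Dip direction = atan2(0.106, -0.258) = 158° (azimuth of n's horizontal projection).

true dip 19°, dip direction 160°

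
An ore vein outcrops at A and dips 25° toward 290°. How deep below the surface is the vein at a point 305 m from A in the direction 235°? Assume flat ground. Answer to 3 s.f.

The hole lies 55° from the dip direction, so the down-dip offset is 305 × cos 55° = 174.94 m.
Depth = down-dip offset × tan(dip) = 174.94 × tan 25° = 174.94 × 0.4663
Depth = 81.58 m

81.6 m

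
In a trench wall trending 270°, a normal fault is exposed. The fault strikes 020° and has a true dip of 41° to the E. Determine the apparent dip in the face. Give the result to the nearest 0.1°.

39.2°

The section lies 70° from the strike.
tan α = tan 41° × sin 70° = 0.8693 × 0.9397 = 0.8169
α = arctan(0.8169) = 39.24°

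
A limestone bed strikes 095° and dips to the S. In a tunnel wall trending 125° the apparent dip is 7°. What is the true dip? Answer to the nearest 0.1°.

13.8°

The section is 30° from the strike.
tan(true dip) = tan 7° / sin 30° = 0.2456
true dip = arctan 0.2456 = 13.80°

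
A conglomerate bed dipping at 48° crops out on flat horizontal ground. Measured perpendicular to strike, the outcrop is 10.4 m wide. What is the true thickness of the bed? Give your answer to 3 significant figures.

True thickness t = w · sin(dip) = 10.4 × sin 48°
t = 10.4 × 0.7431 = 7.729 m

7.73 m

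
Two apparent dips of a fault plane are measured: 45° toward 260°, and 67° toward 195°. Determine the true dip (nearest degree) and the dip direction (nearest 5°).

Each apparent-dip line lies in the plane. As unit vectors (x east, y north, z up), v₁ plunges 45°→260° and v₂ plunges 67°→195°.
Cross product v₁ × v₂ gives the pole to the plane: n ∝ (-0.154, -0.569, 0.250).
True dip = arccos(n_z / |n|) = arccos(0.3907) = 67.0°.
Dip direction = azimuth of (n_x, n_y) = atan2(-0.154, -0.569) = 195°.

true dip 67°, dip direction 195°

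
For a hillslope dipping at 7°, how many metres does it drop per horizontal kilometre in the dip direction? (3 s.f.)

drop per km = 1000 × tan 7° = 1000 × 0.1228

123 m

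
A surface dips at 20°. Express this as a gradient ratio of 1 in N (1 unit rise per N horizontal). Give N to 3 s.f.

1 in 2.75

1 : N means tan θ = 1/N, so N = 1/tan 20° = 1/0.3640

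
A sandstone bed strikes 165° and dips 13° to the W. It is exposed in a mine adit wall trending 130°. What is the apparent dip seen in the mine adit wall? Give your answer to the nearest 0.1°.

The strike is 165° and the section trends 130°; the acute angle between them is β = 35°.
tan(apparent dip) = tan 13° · sin 35° = 0.1324
apparent dip = arctan 0.1324 = 7.54°

7.5°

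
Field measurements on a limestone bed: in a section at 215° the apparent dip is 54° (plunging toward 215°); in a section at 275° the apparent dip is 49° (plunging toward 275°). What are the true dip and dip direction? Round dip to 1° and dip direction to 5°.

Each apparent-dip line lies in the plane. As unit vectors (x east, y north, z up), v₁ plunges 54°→215° and v₂ plunges 49°→275°.
n = v₁ × v₂ = (-0.410, -0.274, 0.334) (taken with n_z > 0).
Dip δ = arctan(|n_h|/n_z) = arctan(0.493/0.334) = 55.9°.
The horizontal component of n points toward azimuth atan2(n_x, n_y) = 236°, the dip direction.

true dip 56°, dip direction 235°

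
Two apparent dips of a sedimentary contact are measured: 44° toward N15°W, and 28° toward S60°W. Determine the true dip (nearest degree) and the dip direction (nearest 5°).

Represent each trace as a vector plunging at its apparent dip toward its trend (east-north-up frame): v₁ = (-0.186, 0.695, -0.695), v₂ = (-0.765, -0.441, -0.469).
n = v₁ × v₂ = (-0.633, 0.444, 0.613) (taken with n_z > 0).
tan δ = √(n_x²+n_y²)/n_z = 0.773/0.613, so δ = 51.6°.
The horizontal component of n points toward azimuth atan2(n_x, n_y) = 305°, the dip direction.

true dip 52°, dip direction 305°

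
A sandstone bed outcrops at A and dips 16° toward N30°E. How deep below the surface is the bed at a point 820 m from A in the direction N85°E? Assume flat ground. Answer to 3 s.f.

The hole lies 55° from the dip direction, so the down-dip offset is 820 × cos 55° = 470.33 m.
Depth = down-dip offset × tan(dip) = 470.33 × tan 16° = 470.33 × 0.2867
Depth = 134.87 m

135 m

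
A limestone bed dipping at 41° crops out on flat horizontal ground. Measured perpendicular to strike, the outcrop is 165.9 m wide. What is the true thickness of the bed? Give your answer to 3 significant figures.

True thickness t = w · sin(dip) = 165.9 × sin 41°
t = 165.9 × 0.6561 = 108.840 m

109 m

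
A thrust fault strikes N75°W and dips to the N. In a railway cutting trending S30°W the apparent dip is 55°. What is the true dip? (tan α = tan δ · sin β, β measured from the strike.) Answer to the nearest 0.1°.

The section is 75° from the strike.
tan δ = tan α / sin β = tan 55° / sin 75° = 1.4281 / 0.9659 = 1.4785
δ = arctan(1.4785) = 55.93°

55.9°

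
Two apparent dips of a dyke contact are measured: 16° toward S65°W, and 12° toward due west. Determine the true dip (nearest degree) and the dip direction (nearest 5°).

The two traces are lines in the plane: v₁ = (sin 245°·cos 16°, cos 245°·cos 16°, −sin 16°), v₂ = (sin 270°·cos 12°, cos 270°·cos 12°, −sin 12°).
The plane normal is n = v₁ × v₂ ∝ (-0.084, -0.088, 0.397).
tan δ = √(n_x²+n_y²)/n_z = 0.122/0.397, so δ = 17.1°.
Dip direction = atan2(-0.084, -0.088) = 224° (azimuth of n's horizontal projection).

true dip 17°, dip direction 225°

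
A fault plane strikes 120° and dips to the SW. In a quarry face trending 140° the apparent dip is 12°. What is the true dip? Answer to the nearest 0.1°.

The section is 20° from the strike.
tan(true dip) = tan 12° / sin 20° = 0.6215
δ = arctan(0.6215) = 31.86°

31.9°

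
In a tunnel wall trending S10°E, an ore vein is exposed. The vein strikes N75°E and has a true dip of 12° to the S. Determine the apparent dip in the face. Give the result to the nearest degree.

The section lies 85° from the strike.
tan(apparent dip) = tan 12° · sin 85° = 0.2117
apparent dip = arctan 0.2117 = 11.96°

12°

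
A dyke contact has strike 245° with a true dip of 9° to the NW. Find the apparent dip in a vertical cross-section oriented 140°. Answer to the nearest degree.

The section lies 75° from the strike.
tan(apparent dip) = tan 9° · sin 75° = 0.1530
α = arctan(0.1530) = 8.70°

9°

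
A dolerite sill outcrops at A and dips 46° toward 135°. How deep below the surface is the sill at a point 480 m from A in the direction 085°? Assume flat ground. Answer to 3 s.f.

The hole lies 50° from the dip direction, so the down-dip offset is 480 × cos 50° = 308.54 m.
Depth = down-dip offset × tan(dip) = 308.54 × tan 46° = 308.54 × 1.0355
Depth = 319.50 m

320 m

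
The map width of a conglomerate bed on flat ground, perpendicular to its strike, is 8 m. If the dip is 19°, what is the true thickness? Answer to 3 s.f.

True thickness t = w · sin(dip) = 8 × sin 19°
t = 8 × 0.3256 = 2.605 m

2.60 m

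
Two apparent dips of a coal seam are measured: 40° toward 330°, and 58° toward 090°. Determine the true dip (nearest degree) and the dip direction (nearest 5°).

true dip 68°, dip direction 040°

The two traces are lines in the plane: v₁ = (sin 330°·cos 40°, cos 330°·cos 40°, −sin 40°), v₂ = (sin 90°·cos 58°, cos 90°·cos 58°, −sin 58°).
Cross product v₁ × v₂ gives the pole to the plane: n ∝ (0.563, 0.665, 0.352).
True dip = arccos(n_z / |n|) = arccos(0.3741) = 68.0°.
Dip direction = azimuth of (n_x, n_y) = atan2(0.563, 0.665) = 40°.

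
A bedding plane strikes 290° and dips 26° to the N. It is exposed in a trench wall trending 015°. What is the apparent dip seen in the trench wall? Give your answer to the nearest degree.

26°

Angle between strike (290°) and section (015°): β = 85°.
tan α = tan 26° × sin 85° = 0.4877 × 0.9962 = 0.4859
apparent dip = arctan 0.4859 = 25.91°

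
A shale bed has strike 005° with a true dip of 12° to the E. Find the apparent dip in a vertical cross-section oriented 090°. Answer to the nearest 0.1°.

12.0°

Angle between strike (005°) and section (090°): β = 85°.
tan α = tan 12° × sin 85° = 0.2126 × 0.9962 = 0.2117
α = arctan(0.2117) = 11.96°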